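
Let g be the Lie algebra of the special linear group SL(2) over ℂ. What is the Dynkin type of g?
This is sl(2), which has dimension 2^2 - 1 = 3 and rank 2 - 1 = 1 (a Cartan subalgebra is the diagonal traceless matrices). In the classification of classical Lie algebras, the special linear algebra sl(n+1) has type A_n; here n = 1, so the Dynkin diagram is a chain of 1 nodes with single edges (A_1). Hence the type is A_1.

type A_1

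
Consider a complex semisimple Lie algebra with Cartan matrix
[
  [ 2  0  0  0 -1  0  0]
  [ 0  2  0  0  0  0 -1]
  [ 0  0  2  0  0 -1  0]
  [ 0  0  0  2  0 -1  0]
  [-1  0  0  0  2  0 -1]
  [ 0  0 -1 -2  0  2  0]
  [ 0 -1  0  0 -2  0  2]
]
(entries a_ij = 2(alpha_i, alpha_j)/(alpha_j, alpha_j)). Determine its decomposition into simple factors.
The diagram associated to this matrix has two connected components: the simple roots {alpha_3, alpha_4, alpha_6} form a chain of 3 nodes with a double edge at one end; the terminal node there is the unique short simple root (B_3), and {alpha_1, alpha_2, alpha_5, alpha_7} form a chain of 4 nodes with a double edge between the middle two (F_4). A semisimple Lie algebra decomposes uniquely as the direct sum of simple ideals, one per connected component of its Dynkin diagram, so g ≅ B_3 ⊕ F_4 (dimension 21 + 52 = 73).

type B_3 ⊕ type F_4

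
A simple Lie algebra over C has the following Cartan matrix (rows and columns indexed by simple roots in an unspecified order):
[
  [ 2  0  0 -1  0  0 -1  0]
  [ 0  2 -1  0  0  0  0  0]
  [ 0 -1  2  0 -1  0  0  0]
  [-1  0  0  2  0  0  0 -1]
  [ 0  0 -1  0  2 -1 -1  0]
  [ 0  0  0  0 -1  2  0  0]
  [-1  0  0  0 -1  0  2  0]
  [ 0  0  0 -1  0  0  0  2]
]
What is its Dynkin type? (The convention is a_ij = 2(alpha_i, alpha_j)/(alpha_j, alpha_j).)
E_8

The matrix has rank 8 with 2's on the diagonal. Reading the off-diagonal entries as Dynkin edges (a single edge where a_ij = a_ji = -1; a double or triple edge where a_ij * a_ji = 2 or 3), the diagram is a chain of 7 nodes with one extra node attached to the third node from one end (E_8). One simple-root ordering that puts it in standard form is (alpha_2, alpha_6, alpha_3, alpha_5, alpha_7, alpha_1, alpha_4, alpha_8). So the algebra is type E_8.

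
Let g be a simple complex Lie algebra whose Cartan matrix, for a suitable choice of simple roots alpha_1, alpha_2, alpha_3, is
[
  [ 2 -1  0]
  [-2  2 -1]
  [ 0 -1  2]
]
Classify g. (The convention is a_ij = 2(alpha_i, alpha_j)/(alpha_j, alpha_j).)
The matrix has rank 3 with 2's on the diagonal. Reading the off-diagonal entries as Dynkin edges (a single edge where a_ij = a_ji = -1; a double or triple edge where a_ij * a_ji = 2 or 3), the diagram is a chain of 3 nodes with a double edge at one end; the terminal node there is the unique short simple root (B_3). One simple-root ordering that puts it in standard form is (alpha_3, alpha_2, alpha_1). So the algebra is type B_3, i.e. so(7).

type B_3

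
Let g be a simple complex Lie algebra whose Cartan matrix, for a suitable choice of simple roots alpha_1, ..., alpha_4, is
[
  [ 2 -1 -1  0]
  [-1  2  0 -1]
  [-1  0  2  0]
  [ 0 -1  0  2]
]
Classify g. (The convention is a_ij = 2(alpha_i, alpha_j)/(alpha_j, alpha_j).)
A4

The matrix has rank 4 with 2's on the diagonal. Reading the off-diagonal entries as Dynkin edges (a single edge where a_ij = a_ji = -1; a double or triple edge where a_ij * a_ji = 2 or 3), the diagram is a chain of 4 nodes with single edges (A_4). One simple-root ordering that puts it in standard form is (alpha_4, alpha_2, alpha_1, alpha_3). So the algebra is type A_4, i.e. sl(5).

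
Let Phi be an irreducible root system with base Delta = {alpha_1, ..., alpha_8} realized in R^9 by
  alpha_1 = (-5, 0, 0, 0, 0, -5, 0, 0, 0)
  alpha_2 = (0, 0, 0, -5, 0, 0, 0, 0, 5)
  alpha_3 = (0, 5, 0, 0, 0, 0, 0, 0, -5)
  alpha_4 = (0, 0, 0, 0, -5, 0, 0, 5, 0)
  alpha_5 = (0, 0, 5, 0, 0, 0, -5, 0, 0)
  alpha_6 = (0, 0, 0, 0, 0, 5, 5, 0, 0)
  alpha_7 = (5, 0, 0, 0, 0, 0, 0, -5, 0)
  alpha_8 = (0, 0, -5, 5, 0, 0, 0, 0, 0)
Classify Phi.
A_8

Compute the Cartan integers a_ij = 2(alpha_i, alpha_j)/(alpha_j, alpha_j); the resulting 8x8 Cartan matrix is
[[2, 0, 0, 0, 0, -1, -1, 0], [0, 2, -1, 0, 0, 0, 0, -1], [0, -1, 2, 0, 0, 0, 0, 0], [0, 0, 0, 2, 0, 0, -1, 0], [0, 0, 0, 0, 2, -1, 0, -1], [-1, 0, 0, 0, -1, 2, 0, 0], [-1, 0, 0, -1, 0, 0, 2, 0], [0, -1, 0, 0, -1, 0, 0, 2]].
All simple roots have the same length, so the diagram is simply laced. The associated Dynkin diagram is a chain of 8 nodes with single edges (A_8), so the type is A_8 (the algebra sl(9)).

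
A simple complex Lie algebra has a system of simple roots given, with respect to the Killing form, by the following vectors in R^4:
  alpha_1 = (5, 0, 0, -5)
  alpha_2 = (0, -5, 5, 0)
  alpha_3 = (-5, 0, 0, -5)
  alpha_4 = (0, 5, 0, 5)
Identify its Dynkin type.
Compute the Cartan integers a_ij = 2(alpha_i, alpha_j)/(alpha_j, alpha_j); the resulting 4x4 Cartan matrix is
[[2, 0, 0, -1], [0, 2, 0, -1], [0, 0, 2, -1], [-1, -1, -1, 2]].
All simple roots have the same length, so the diagram is simply laced. The associated Dynkin diagram is a chain of 2 nodes with a fork of two nodes at one end (D_4), so the type is D_4 (the algebra so(8)).

D_4 (so(8))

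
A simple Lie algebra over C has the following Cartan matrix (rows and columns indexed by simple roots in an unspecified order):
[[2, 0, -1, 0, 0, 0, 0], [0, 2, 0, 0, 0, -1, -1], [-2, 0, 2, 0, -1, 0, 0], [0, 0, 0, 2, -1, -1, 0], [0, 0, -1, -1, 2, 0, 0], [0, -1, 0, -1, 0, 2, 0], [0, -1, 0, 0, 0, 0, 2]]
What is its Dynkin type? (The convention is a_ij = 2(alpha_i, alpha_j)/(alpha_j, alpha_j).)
The matrix has rank 7 with 2's on the diagonal. Reading the off-diagonal entries as Dynkin edges (a single edge where a_ij = a_ji = -1; a double or triple edge where a_ij * a_ji = 2 or 3), the diagram is a chain of 7 nodes with a double edge at one end; the terminal node there is the unique short simple root (B_7). One simple-root ordering that puts it in standard form is (alpha_7, alpha_2, alpha_6, alpha_4, alpha_5, alpha_3, alpha_1). So the algebra is type B_7, i.e. so(15).

B_7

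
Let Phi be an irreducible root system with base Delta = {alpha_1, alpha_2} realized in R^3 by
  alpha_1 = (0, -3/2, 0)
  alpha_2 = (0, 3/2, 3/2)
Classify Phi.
Compute the Cartan integers a_ij = 2(alpha_i, alpha_j)/(alpha_j, alpha_j); the resulting 2x2 Cartan matrix is
[[2, -1], [-2, 2]].
The roots have two lengths (squared-length ratio 2:1); the short ones are alpha_{1}. The associated Dynkin diagram is a chain of 2 nodes with a double edge at one end; the terminal node there is the unique short simple root (B_2), so the type is B_2 (the algebra so(5)).

B_2 (so(5))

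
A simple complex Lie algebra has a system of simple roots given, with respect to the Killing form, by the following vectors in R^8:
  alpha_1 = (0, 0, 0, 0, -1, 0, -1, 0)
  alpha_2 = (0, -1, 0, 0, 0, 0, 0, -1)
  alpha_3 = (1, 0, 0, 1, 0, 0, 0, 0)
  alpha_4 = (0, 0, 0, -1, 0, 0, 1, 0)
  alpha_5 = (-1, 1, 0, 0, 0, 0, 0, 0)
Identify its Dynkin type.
A5

Compute the Cartan integers a_ij = 2(alpha_i, alpha_j)/(alpha_j, alpha_j); the resulting 5x5 Cartan matrix is
[[2, 0, 0, -1, 0], [0, 2, 0, 0, -1], [0, 0, 2, -1, -1], [-1, 0, -1, 2, 0], [0, -1, -1, 0, 2]].
All simple roots have the same length, so the diagram is simply laced. The associated Dynkin diagram is a chain of 5 nodes with single edges (A_5), so the type is A_5 (the algebra sl(6)).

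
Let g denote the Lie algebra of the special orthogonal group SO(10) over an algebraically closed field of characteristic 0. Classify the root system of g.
This is so(10) with 10 even, which has dimension 10(10-1)/2 = 45 and rank 10/2 = 5. In the classification of classical Lie algebras, the orthogonal algebra so(2n) in an even number of variables has type D_n; here n = 5, so the Dynkin diagram is a chain of 3 nodes with a fork of two nodes at one end (D_5). Hence the type is D_5.

D_5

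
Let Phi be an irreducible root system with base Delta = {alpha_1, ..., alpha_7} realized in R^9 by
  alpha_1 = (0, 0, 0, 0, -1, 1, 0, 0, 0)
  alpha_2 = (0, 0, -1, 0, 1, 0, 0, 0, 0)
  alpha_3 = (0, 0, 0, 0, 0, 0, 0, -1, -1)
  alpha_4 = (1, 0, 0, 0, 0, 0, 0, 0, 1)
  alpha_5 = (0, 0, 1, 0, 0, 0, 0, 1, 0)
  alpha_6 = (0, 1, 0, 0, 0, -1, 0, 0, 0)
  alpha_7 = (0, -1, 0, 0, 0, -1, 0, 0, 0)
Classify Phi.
Compute the Cartan integers a_ij = 2(alpha_i, alpha_j)/(alpha_j, alpha_j); the resulting 7x7 Cartan matrix is
[[2, -1, 0, 0, 0, -1, -1], [-1, 2, 0, 0, -1, 0, 0], [0, 0, 2, -1, -1, 0, 0], [0, 0, -1, 2, 0, 0, 0], [0, -1, -1, 0, 2, 0, 0], [-1, 0, 0, 0, 0, 2, 0], [-1, 0, 0, 0, 0, 0, 2]].
All simple roots have the same length, so the diagram is simply laced. The associated Dynkin diagram is a chain of 5 nodes with a fork of two nodes at one end (D_7), so the type is D_7 (the algebra so(14)).

D7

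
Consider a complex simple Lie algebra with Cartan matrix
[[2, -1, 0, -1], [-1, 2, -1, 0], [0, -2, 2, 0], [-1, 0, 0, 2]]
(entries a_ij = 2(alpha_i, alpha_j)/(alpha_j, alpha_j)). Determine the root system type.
C4

The matrix has rank 4 with 2's on the diagonal. Reading the off-diagonal entries as Dynkin edges (a single edge where a_ij = a_ji = -1; a double or triple edge where a_ij * a_ji = 2 or 3), the diagram is a chain of 4 nodes with a double edge at one end; the terminal node there is the unique long simple root (C_4). One simple-root ordering that puts it in standard form is (alpha_4, alpha_1, alpha_2, alpha_3). So the algebra is type C_4, i.e. sp(8).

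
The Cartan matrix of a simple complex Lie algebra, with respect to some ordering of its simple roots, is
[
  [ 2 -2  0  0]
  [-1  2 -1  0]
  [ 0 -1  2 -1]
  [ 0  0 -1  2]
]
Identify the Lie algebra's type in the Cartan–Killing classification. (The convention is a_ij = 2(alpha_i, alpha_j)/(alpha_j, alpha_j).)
C4

The matrix has rank 4 with 2's on the diagonal. Reading the off-diagonal entries as Dynkin edges (a single edge where a_ij = a_ji = -1; a double or triple edge where a_ij * a_ji = 2 or 3), the diagram is a chain of 4 nodes with a double edge at one end; the terminal node there is the unique long simple root (C_4). One simple-root ordering that puts it in standard form is (alpha_4, alpha_3, alpha_2, alpha_1). So the algebra is type C_4, i.e. sp(8).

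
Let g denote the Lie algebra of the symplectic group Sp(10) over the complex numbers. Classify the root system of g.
C_5

This is sp(10), which has dimension 10(10+1)/2 = 55 and rank 10/2 = 5. In the classification of classical Lie algebras, the symplectic algebra sp(2n) has type C_n; here n = 5, so the Dynkin diagram is a chain of 5 nodes with a double edge at one end; the terminal node there is the unique long simple root (C_5). Hence the type is C_5.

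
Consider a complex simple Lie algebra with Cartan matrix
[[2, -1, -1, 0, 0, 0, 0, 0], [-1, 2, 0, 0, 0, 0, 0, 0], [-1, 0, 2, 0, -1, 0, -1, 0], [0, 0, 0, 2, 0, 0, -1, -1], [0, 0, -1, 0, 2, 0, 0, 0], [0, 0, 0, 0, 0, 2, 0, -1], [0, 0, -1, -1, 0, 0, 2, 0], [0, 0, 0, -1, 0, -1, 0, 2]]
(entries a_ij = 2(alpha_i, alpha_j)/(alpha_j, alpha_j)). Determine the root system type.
The matrix has rank 8 with 2's on the diagonal. Reading the off-diagonal entries as Dynkin edges (a single edge where a_ij = a_ji = -1; a double or triple edge where a_ij * a_ji = 2 or 3), the diagram is a chain of 7 nodes with one extra node attached to the third node from one end (E_8). One simple-root ordering that puts it in standard form is (alpha_2, alpha_5, alpha_1, alpha_3, alpha_7, alpha_4, alpha_8, alpha_6). So the algebra is type E_8.

E_8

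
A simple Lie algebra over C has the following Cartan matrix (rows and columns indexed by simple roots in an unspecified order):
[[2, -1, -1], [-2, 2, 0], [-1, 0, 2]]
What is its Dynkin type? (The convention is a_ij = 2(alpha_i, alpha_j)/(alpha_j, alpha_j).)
The matrix has rank 3 with 2's on the diagonal. Reading the off-diagonal entries as Dynkin edges (a single edge where a_ij = a_ji = -1; a double or triple edge where a_ij * a_ji = 2 or 3), the diagram is a chain of 3 nodes with a double edge at one end; the terminal node there is the unique long simple root (C_3). One simple-root ordering that puts it in standard form is (alpha_3, alpha_1, alpha_2). So the algebra is type C_3, i.e. sp(6).

C3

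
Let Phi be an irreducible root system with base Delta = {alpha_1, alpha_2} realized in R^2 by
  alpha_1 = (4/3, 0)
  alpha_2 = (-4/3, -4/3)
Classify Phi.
Compute the Cartan integers a_ij = 2(alpha_i, alpha_j)/(alpha_j, alpha_j); the resulting 2x2 Cartan matrix is
[[2, -1], [-2, 2]].
The roots have two lengths (squared-length ratio 2:1); the short ones are alpha_{1}. The associated Dynkin diagram is a chain of 2 nodes with a double edge at one end; the terminal node there is the unique short simple root (B_2), so the type is B_2 (the algebra so(5)).

B2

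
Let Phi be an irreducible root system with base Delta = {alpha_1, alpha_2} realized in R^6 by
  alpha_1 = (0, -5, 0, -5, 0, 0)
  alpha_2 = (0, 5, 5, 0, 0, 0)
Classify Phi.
Compute the Cartan integers a_ij = 2(alpha_i, alpha_j)/(alpha_j, alpha_j); the resulting 2x2 Cartan matrix is
[[2, -1], [-1, 2]].
All simple roots have the same length, so the diagram is simply laced. The associated Dynkin diagram is a chain of 2 nodes with single edges (A_2), so the type is A_2 (the algebra sl(3)).

A_2 (sl(3))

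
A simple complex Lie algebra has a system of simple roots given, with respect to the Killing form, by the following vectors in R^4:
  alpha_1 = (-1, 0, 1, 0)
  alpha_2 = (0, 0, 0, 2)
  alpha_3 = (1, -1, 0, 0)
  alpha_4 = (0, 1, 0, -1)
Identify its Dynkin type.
Compute the Cartan integers a_ij = 2(alpha_i, alpha_j)/(alpha_j, alpha_j); the resulting 4x4 Cartan matrix is
[[2, 0, -1, 0], [0, 2, 0, -2], [-1, 0, 2, -1], [0, -1, -1, 2]].
The roots have two lengths (squared-length ratio 2:1); the short ones are alpha_{1,3,4}. The associated Dynkin diagram is a chain of 4 nodes with a double edge at one end; the terminal node there is the unique long simple root (C_4), so the type is C_4 (the algebra sp(8)).

C_4 (sp(8))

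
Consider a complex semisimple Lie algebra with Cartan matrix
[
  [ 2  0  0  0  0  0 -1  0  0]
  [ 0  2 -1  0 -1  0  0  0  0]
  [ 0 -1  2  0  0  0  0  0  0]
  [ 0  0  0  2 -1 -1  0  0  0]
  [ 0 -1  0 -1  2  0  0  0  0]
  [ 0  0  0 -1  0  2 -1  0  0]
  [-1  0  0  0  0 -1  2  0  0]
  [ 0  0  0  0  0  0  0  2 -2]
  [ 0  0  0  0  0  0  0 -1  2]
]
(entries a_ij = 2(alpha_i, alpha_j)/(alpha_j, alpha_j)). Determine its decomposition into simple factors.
The diagram associated to this matrix has two connected components: the simple roots {alpha_1, alpha_2, alpha_3, alpha_4, alpha_5, alpha_6, alpha_7} form a chain of 7 nodes with single edges (A_7), and {alpha_8, alpha_9} form a chain of 2 nodes with a double edge at one end; the terminal node there is the unique short simple root (B_2). A semisimple Lie algebra decomposes uniquely as the direct sum of simple ideals, one per connected component of its Dynkin diagram, so g ≅ A_7 ⊕ B_2 (dimension 63 + 10 = 73).

A_7 (sl(8)) + B_2 (so(5))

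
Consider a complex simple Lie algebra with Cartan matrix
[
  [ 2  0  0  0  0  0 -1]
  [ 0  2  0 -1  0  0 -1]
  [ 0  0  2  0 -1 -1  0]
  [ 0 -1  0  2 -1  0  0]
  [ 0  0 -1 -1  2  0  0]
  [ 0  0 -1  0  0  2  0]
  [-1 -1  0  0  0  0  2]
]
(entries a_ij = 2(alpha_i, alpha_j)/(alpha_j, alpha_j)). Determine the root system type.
The matrix has rank 7 with 2's on the diagonal. Reading the off-diagonal entries as Dynkin edges (a single edge where a_ij = a_ji = -1; a double or triple edge where a_ij * a_ji = 2 or 3), the diagram is a chain of 7 nodes with single edges (A_7). One simple-root ordering that puts it in standard form is (alpha_6, alpha_3, alpha_5, alpha_4, alpha_2, alpha_7, alpha_1). So the algebra is type A_7, i.e. sl(8).

A_7 (sl(8))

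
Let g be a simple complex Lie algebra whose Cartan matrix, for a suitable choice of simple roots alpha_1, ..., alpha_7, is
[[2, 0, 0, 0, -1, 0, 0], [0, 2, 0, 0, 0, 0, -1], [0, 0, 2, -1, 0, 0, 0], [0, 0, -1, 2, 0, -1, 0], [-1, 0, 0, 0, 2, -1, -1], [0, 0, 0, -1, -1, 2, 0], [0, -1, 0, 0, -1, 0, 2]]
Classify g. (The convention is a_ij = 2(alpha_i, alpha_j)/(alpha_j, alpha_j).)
The matrix has rank 7 with 2's on the diagonal. Reading the off-diagonal entries as Dynkin edges (a single edge where a_ij = a_ji = -1; a double or triple edge where a_ij * a_ji = 2 or 3), the diagram is a chain of 6 nodes with one extra node attached to the third node from one end (E_7). One simple-root ordering that puts it in standard form is (alpha_2, alpha_1, alpha_7, alpha_5, alpha_6, alpha_4, alpha_3). So the algebra is type E_7.

E_7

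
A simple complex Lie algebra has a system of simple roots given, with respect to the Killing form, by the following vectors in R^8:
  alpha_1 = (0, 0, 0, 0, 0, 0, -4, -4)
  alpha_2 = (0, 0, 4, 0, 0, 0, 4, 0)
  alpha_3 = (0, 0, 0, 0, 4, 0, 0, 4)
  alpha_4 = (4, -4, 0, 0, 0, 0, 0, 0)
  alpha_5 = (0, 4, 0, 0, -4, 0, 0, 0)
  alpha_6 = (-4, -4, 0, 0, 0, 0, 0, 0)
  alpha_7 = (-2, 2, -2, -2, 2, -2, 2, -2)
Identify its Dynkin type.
E_7

Compute the Cartan integers a_ij = 2(alpha_i, alpha_j)/(alpha_j, alpha_j); the resulting 7x7 Cartan matrix is
[[2, -1, -1, 0, 0, 0, 0], [-1, 2, 0, 0, 0, 0, 0], [-1, 0, 2, 0, -1, 0, 0], [0, 0, 0, 2, -1, 0, -1], [0, 0, -1, -1, 2, -1, 0], [0, 0, 0, 0, -1, 2, 0], [0, 0, 0, -1, 0, 0, 2]].
All simple roots have the same length, so the diagram is simply laced. The associated Dynkin diagram is a chain of 6 nodes with one extra node attached to the third node from one end (E_7), so the type is E_7.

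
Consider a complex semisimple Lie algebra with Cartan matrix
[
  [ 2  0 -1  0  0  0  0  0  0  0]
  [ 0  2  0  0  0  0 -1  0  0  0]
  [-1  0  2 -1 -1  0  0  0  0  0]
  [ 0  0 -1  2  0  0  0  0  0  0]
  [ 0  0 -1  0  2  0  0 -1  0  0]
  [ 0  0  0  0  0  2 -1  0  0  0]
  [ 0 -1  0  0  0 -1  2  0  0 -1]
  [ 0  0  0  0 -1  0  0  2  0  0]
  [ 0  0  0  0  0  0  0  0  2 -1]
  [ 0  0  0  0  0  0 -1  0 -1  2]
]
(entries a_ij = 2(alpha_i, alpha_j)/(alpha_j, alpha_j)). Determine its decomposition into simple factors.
D5 + D5

The diagram associated to this matrix has two connected components: the simple roots {alpha_2, alpha_6, alpha_7, alpha_9, alpha_10} form a chain of 3 nodes with a fork of two nodes at one end (D_5), and {alpha_1, alpha_3, alpha_4, alpha_5, alpha_8} form a chain of 3 nodes with a fork of two nodes at one end (D_5). A semisimple Lie algebra decomposes uniquely as the direct sum of simple ideals, one per connected component of its Dynkin diagram, so g ≅ D_5 ⊕ D_5 (dimension 45 + 45 = 90).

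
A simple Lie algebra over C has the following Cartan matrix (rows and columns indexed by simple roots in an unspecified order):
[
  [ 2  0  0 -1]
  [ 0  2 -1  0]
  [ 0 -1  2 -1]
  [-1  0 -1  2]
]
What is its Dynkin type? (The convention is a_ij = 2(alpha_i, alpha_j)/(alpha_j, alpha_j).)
A4

The matrix has rank 4 with 2's on the diagonal. Reading the off-diagonal entries as Dynkin edges (a single edge where a_ij = a_ji = -1; a double or triple edge where a_ij * a_ji = 2 or 3), the diagram is a chain of 4 nodes with single edges (A_4). One simple-root ordering that puts it in standard form is (alpha_1, alpha_4, alpha_3, alpha_2). So the algebra is type A_4, i.e. sl(5).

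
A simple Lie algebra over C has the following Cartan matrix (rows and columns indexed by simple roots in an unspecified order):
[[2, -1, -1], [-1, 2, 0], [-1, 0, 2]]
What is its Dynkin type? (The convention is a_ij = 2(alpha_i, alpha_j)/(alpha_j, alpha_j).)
type A_3

The matrix has rank 3 with 2's on the diagonal. Reading the off-diagonal entries as Dynkin edges (a single edge where a_ij = a_ji = -1; a double or triple edge where a_ij * a_ji = 2 or 3), the diagram is a chain of 3 nodes with single edges (A_3). One simple-root ordering that puts it in standard form is (alpha_2, alpha_1, alpha_3). So the algebra is type A_3, i.e. sl(4).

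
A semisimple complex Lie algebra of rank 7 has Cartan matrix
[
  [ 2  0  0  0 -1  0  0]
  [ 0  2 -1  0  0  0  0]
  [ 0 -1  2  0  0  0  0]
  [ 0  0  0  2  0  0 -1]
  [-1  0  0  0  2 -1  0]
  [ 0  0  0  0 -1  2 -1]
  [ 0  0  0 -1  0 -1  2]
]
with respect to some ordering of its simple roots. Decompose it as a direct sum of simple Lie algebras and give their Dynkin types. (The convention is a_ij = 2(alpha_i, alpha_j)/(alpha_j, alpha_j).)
A_2 ⊕ A_5

The diagram associated to this matrix has two connected components: the simple roots {alpha_2, alpha_3} form a chain of 2 nodes with single edges (A_2), and {alpha_1, alpha_4, alpha_5, alpha_6, alpha_7} form a chain of 5 nodes with single edges (A_5). A semisimple Lie algebra decomposes uniquely as the direct sum of simple ideals, one per connected component of its Dynkin diagram, so g ≅ A_2 ⊕ A_5 (dimension 8 + 35 = 43).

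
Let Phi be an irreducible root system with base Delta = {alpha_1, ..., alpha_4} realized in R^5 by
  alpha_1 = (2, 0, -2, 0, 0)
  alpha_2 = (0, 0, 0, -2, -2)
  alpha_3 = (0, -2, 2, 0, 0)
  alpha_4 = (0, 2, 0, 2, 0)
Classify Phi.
Compute the Cartan integers a_ij = 2(alpha_i, alpha_j)/(alpha_j, alpha_j); the resulting 4x4 Cartan matrix is
[[2, 0, -1, 0], [0, 2, 0, -1], [-1, 0, 2, -1], [0, -1, -1, 2]].
All simple roots have the same length, so the diagram is simply laced. The associated Dynkin diagram is a chain of 4 nodes with single edges (A_4), so the type is A_4 (the algebra sl(5)).

A_4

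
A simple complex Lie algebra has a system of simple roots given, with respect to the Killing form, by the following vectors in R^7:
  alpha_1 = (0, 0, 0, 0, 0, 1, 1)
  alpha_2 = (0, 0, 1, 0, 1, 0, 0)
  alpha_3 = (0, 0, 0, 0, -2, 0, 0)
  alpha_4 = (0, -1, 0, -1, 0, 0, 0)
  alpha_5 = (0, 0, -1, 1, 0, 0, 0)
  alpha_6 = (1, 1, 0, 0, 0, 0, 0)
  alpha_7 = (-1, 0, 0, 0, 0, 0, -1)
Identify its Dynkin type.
Compute the Cartan integers a_ij = 2(alpha_i, alpha_j)/(alpha_j, alpha_j); the resulting 7x7 Cartan matrix is
[[2, 0, 0, 0, 0, 0, -1], [0, 2, -1, 0, -1, 0, 0], [0, -2, 2, 0, 0, 0, 0], [0, 0, 0, 2, -1, -1, 0], [0, -1, 0, -1, 2, 0, 0], [0, 0, 0, -1, 0, 2, -1], [-1, 0, 0, 0, 0, -1, 2]].
The roots have two lengths (squared-length ratio 2:1); the short ones are alpha_{1,2,4,5,6,7}. The associated Dynkin diagram is a chain of 7 nodes with a double edge at one end; the terminal node there is the unique long simple root (C_7), so the type is C_7 (the algebra sp(14)).

type C_7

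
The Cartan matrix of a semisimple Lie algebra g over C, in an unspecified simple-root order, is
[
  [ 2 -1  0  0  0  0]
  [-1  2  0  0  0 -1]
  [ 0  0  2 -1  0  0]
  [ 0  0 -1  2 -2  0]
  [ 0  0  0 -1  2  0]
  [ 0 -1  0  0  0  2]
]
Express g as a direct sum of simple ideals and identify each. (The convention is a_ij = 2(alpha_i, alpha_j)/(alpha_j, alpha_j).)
The diagram associated to this matrix has two connected components: the simple roots {alpha_1, alpha_2, alpha_6} form a chain of 3 nodes with single edges (A_3), and {alpha_3, alpha_4, alpha_5} form a chain of 3 nodes with a double edge at one end; the terminal node there is the unique short simple root (B_3). A semisimple Lie algebra decomposes uniquely as the direct sum of simple ideals, one per connected component of its Dynkin diagram, so g ≅ A_3 ⊕ B_3 (dimension 15 + 21 = 36).

type A_3 + type B_3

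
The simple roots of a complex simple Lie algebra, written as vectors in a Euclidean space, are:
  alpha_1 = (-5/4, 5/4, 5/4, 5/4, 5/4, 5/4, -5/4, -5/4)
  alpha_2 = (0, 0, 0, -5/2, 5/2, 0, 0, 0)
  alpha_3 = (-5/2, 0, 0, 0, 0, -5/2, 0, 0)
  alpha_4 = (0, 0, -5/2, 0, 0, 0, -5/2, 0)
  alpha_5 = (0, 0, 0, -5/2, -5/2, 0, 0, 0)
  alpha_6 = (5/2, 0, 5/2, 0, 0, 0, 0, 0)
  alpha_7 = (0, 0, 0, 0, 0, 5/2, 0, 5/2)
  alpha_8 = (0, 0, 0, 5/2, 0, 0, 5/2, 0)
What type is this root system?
Compute the Cartan integers a_ij = 2(alpha_i, alpha_j)/(alpha_j, alpha_j); the resulting 8x8 Cartan matrix is
[[2, 0, 0, 0, -1, 0, 0, 0], [0, 2, 0, 0, 0, 0, 0, -1], [0, 0, 2, 0, 0, -1, -1, 0], [0, 0, 0, 2, 0, -1, 0, -1], [-1, 0, 0, 0, 2, 0, 0, -1], [0, 0, -1, -1, 0, 2, 0, 0], [0, 0, -1, 0, 0, 0, 2, 0], [0, -1, 0, -1, -1, 0, 0, 2]].
All simple roots have the same length, so the diagram is simply laced. The associated Dynkin diagram is a chain of 7 nodes with one extra node attached to the third node from one end (E_8), so the type is E_8.

type E_8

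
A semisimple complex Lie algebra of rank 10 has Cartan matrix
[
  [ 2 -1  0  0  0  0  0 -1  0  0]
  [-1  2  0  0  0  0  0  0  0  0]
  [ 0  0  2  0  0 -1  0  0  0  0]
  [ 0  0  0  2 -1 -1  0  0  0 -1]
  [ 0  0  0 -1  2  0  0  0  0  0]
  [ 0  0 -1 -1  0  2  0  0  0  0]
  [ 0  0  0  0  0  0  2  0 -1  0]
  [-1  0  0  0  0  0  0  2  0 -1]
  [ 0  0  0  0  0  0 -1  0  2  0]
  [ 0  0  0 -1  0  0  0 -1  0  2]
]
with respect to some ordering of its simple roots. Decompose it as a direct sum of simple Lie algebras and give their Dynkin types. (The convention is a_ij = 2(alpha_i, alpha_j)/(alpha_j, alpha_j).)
The diagram associated to this matrix has two connected components: the simple roots {alpha_7, alpha_9} form a chain of 2 nodes with single edges (A_2), and {alpha_1, alpha_2, alpha_3, alpha_4, alpha_5, alpha_6, alpha_8, alpha_10} form a chain of 7 nodes with one extra node attached to the third node from one end (E_8). A semisimple Lie algebra decomposes uniquely as the direct sum of simple ideals, one per connected component of its Dynkin diagram, so g ≅ A_2 ⊕ E_8 (dimension 8 + 248 = 256).

A_2 (sl(3)) + E_8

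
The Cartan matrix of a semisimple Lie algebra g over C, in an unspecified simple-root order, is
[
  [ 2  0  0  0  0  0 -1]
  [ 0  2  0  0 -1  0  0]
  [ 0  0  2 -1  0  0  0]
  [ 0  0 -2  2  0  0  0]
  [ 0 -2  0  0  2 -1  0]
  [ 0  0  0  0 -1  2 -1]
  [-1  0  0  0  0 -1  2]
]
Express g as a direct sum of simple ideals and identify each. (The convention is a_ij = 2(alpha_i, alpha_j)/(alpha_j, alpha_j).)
B2 ⊕ B5

The diagram associated to this matrix has two connected components: the simple roots {alpha_3, alpha_4} form a chain of 2 nodes with a double edge at one end; the terminal node there is the unique short simple root (B_2), and {alpha_1, alpha_2, alpha_5, alpha_6, alpha_7} form a chain of 5 nodes with a double edge at one end; the terminal node there is the unique short simple root (B_5). A semisimple Lie algebra decomposes uniquely as the direct sum of simple ideals, one per connected component of its Dynkin diagram, so g ≅ B_2 ⊕ B_5 (dimension 10 + 55 = 65).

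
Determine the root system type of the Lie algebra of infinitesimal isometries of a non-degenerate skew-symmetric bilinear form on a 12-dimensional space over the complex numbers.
C6

This is sp(12), which has dimension 12(12+1)/2 = 78 and rank 12/2 = 6. In the classification of classical Lie algebras, the symplectic algebra sp(2n) has type C_n; here n = 6, so the Dynkin diagram is a chain of 6 nodes with a double edge at one end; the terminal node there is the unique long simple root (C_6). Hence the type is C_6.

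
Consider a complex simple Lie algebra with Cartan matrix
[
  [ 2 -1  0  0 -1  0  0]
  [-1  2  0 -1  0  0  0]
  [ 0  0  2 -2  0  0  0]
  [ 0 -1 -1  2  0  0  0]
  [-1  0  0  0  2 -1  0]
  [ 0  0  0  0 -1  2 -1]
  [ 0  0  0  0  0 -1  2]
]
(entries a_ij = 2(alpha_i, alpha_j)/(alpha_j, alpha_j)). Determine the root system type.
The matrix has rank 7 with 2's on the diagonal. Reading the off-diagonal entries as Dynkin edges (a single edge where a_ij = a_ji = -1; a double or triple edge where a_ij * a_ji = 2 or 3), the diagram is a chain of 7 nodes with a double edge at one end; the terminal node there is the unique long simple root (C_7). One simple-root ordering that puts it in standard form is (alpha_7, alpha_6, alpha_5, alpha_1, alpha_2, alpha_4, alpha_3). So the algebra is type C_7, i.e. sp(14).

C_7 (sp(14))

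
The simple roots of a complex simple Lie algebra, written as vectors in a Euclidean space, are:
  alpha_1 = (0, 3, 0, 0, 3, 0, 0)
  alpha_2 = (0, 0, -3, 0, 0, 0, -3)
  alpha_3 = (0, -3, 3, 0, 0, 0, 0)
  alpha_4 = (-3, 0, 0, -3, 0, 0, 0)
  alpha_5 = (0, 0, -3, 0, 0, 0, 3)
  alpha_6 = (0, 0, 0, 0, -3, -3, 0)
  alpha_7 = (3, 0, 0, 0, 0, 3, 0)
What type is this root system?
Compute the Cartan integers a_ij = 2(alpha_i, alpha_j)/(alpha_j, alpha_j); the resulting 7x7 Cartan matrix is
[[2, 0, -1, 0, 0, -1, 0], [0, 2, -1, 0, 0, 0, 0], [-1, -1, 2, 0, -1, 0, 0], [0, 0, 0, 2, 0, 0, -1], [0, 0, -1, 0, 2, 0, 0], [-1, 0, 0, 0, 0, 2, -1], [0, 0, 0, -1, 0, -1, 2]].
All simple roots have the same length, so the diagram is simply laced. The associated Dynkin diagram is a chain of 5 nodes with a fork of two nodes at one end (D_7), so the type is D_7 (the algebra so(14)).

D7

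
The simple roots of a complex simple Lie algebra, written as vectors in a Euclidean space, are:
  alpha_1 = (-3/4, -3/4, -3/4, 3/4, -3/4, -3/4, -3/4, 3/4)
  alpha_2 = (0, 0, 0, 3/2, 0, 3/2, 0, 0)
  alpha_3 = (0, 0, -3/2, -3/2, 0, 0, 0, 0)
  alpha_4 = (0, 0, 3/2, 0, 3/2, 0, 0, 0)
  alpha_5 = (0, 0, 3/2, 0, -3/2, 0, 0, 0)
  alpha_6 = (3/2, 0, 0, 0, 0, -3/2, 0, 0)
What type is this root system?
Compute the Cartan integers a_ij = 2(alpha_i, alpha_j)/(alpha_j, alpha_j); the resulting 6x6 Cartan matrix is
[[2, 0, 0, -1, 0, 0], [0, 2, -1, 0, 0, -1], [0, -1, 2, -1, -1, 0], [-1, 0, -1, 2, 0, 0], [0, 0, -1, 0, 2, 0], [0, -1, 0, 0, 0, 2]].
All simple roots have the same length, so the diagram is simply laced. The associated Dynkin diagram is a chain of 5 nodes with one extra node attached to the third node from one end (E_6), so the type is E_6.

E_6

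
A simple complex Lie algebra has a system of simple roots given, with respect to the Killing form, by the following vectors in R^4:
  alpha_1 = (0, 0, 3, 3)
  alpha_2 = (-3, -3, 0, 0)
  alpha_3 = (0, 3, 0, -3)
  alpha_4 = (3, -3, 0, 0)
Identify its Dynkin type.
Compute the Cartan integers a_ij = 2(alpha_i, alpha_j)/(alpha_j, alpha_j); the resulting 4x4 Cartan matrix is
[[2, 0, -1, 0], [0, 2, -1, 0], [-1, -1, 2, -1], [0, 0, -1, 2]].
All simple roots have the same length, so the diagram is simply laced. The associated Dynkin diagram is a chain of 2 nodes with a fork of two nodes at one end (D_4), so the type is D_4 (the algebra so(8)).

D_4 (so(8))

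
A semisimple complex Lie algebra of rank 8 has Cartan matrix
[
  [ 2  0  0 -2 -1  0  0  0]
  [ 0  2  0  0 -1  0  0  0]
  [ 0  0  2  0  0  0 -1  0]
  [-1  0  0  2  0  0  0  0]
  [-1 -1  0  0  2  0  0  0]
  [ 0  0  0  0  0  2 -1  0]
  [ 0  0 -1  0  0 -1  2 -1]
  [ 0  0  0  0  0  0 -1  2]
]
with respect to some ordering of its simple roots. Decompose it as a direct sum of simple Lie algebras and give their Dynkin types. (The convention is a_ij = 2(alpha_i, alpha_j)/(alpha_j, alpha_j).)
The diagram associated to this matrix has two connected components: the simple roots {alpha_1, alpha_2, alpha_4, alpha_5} form a chain of 4 nodes with a double edge at one end; the terminal node there is the unique short simple root (B_4), and {alpha_3, alpha_6, alpha_7, alpha_8} form a chain of 2 nodes with a fork of two nodes at one end (D_4). A semisimple Lie algebra decomposes uniquely as the direct sum of simple ideals, one per connected component of its Dynkin diagram, so g ≅ B_4 ⊕ D_4 (dimension 36 + 28 = 64).

type B_4 ⊕ type D_4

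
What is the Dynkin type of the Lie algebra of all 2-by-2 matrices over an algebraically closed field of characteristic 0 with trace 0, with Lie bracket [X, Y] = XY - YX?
type A_1

This is sl(2), which has dimension 2^2 - 1 = 3 and rank 2 - 1 = 1 (a Cartan subalgebra is the diagonal traceless matrices). In the classification of classical Lie algebras, the special linear algebra sl(n+1) has type A_n; here n = 1, so the Dynkin diagram is a chain of 1 nodes with single edges (A_1). Hence the type is A_1.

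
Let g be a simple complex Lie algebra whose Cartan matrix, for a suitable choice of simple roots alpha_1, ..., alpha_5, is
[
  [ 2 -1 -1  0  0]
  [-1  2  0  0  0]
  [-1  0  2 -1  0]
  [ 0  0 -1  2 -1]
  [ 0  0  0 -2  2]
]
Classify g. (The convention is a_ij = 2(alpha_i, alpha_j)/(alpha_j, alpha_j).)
C5

The matrix has rank 5 with 2's on the diagonal. Reading the off-diagonal entries as Dynkin edges (a single edge where a_ij = a_ji = -1; a double or triple edge where a_ij * a_ji = 2 or 3), the diagram is a chain of 5 nodes with a double edge at one end; the terminal node there is the unique long simple root (C_5). One simple-root ordering that puts it in standard form is (alpha_2, alpha_1, alpha_3, alpha_4, alpha_5). So the algebra is type C_5, i.e. sp(10).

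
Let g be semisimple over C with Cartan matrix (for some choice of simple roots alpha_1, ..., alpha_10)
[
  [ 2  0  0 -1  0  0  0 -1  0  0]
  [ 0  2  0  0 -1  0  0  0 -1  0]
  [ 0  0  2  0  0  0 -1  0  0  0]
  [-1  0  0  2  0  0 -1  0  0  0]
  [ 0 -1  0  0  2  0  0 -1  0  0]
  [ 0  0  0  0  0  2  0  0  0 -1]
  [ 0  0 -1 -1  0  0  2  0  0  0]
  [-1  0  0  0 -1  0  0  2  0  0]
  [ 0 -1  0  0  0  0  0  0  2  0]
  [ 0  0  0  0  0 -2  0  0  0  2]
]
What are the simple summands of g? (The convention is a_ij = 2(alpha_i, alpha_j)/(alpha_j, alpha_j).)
The diagram associated to this matrix has two connected components: the simple roots {alpha_1, alpha_2, alpha_3, alpha_4, alpha_5, alpha_7, alpha_8, alpha_9} form a chain of 8 nodes with single edges (A_8), and {alpha_6, alpha_10} form a chain of 2 nodes with a double edge at one end; the terminal node there is the unique short simple root (B_2). A semisimple Lie algebra decomposes uniquely as the direct sum of simple ideals, one per connected component of its Dynkin diagram, so g ≅ A_8 ⊕ B_2 (dimension 80 + 10 = 90).

A8 ⊕ B2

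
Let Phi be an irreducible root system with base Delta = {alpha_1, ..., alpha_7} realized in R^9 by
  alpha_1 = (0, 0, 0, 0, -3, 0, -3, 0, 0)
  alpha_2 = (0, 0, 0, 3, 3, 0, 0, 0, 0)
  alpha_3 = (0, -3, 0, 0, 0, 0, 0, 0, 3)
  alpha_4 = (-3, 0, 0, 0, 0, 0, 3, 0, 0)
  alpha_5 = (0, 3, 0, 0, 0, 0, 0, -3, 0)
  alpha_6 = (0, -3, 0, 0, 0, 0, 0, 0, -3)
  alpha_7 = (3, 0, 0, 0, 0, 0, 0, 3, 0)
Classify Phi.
Compute the Cartan integers a_ij = 2(alpha_i, alpha_j)/(alpha_j, alpha_j); the resulting 7x7 Cartan matrix is
[[2, -1, 0, -1, 0, 0, 0], [-1, 2, 0, 0, 0, 0, 0], [0, 0, 2, 0, -1, 0, 0], [-1, 0, 0, 2, 0, 0, -1], [0, 0, -1, 0, 2, -1, -1], [0, 0, 0, 0, -1, 2, 0], [0, 0, 0, -1, -1, 0, 2]].
All simple roots have the same length, so the diagram is simply laced. The associated Dynkin diagram is a chain of 5 nodes with a fork of two nodes at one end (D_7), so the type is D_7 (the algebra so(14)).

D_7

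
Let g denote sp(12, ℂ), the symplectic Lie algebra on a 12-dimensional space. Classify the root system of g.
C_6

This is sp(12), which has dimension 12(12+1)/2 = 78 and rank 12/2 = 6. In the classification of classical Lie algebras, the symplectic algebra sp(2n) has type C_n; here n = 6, so the Dynkin diagram is a chain of 6 nodes with a double edge at one end; the terminal node there is the unique long simple root (C_6). Hence the type is C_6.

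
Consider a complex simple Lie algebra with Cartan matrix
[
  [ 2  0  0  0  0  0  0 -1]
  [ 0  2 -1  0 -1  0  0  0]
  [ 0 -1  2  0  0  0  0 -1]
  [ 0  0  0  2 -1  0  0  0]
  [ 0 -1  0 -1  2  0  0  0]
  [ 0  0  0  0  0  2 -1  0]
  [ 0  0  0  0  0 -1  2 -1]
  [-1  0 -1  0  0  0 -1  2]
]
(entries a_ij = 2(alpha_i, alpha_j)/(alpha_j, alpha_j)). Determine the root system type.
The matrix has rank 8 with 2's on the diagonal. Reading the off-diagonal entries as Dynkin edges (a single edge where a_ij = a_ji = -1; a double or triple edge where a_ij * a_ji = 2 or 3), the diagram is a chain of 7 nodes with one extra node attached to the third node from one end (E_8). One simple-root ordering that puts it in standard form is (alpha_6, alpha_1, alpha_7, alpha_8, alpha_3, alpha_2, alpha_5, alpha_4). So the algebra is type E_8.

E8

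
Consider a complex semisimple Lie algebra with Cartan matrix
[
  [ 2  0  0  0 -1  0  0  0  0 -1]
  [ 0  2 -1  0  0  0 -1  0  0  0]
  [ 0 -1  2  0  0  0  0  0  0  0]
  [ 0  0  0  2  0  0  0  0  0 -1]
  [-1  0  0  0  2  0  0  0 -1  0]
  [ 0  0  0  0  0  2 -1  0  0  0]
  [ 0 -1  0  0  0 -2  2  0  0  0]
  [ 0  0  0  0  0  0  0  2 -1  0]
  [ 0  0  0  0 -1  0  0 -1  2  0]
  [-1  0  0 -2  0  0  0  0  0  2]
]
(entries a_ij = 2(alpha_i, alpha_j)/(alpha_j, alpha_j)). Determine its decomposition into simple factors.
The diagram associated to this matrix has two connected components: the simple roots {alpha_2, alpha_3, alpha_6, alpha_7} form a chain of 4 nodes with a double edge at one end; the terminal node there is the unique short simple root (B_4), and {alpha_1, alpha_4, alpha_5, alpha_8, alpha_9, alpha_10} form a chain of 6 nodes with a double edge at one end; the terminal node there is the unique short simple root (B_6). A semisimple Lie algebra decomposes uniquely as the direct sum of simple ideals, one per connected component of its Dynkin diagram, so g ≅ B_4 ⊕ B_6 (dimension 36 + 78 = 114).

B_4 + B_6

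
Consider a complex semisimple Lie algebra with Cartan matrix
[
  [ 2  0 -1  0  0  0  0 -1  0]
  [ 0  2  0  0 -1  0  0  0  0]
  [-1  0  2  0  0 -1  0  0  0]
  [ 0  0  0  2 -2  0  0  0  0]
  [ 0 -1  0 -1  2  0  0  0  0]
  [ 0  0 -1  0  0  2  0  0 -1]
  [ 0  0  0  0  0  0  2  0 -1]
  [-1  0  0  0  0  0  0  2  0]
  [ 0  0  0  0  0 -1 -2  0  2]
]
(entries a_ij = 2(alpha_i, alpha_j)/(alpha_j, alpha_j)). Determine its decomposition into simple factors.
B6 ⊕ C3

The diagram associated to this matrix has two connected components: the simple roots {alpha_1, alpha_3, alpha_6, alpha_7, alpha_8, alpha_9} form a chain of 6 nodes with a double edge at one end; the terminal node there is the unique short simple root (B_6), and {alpha_2, alpha_4, alpha_5} form a chain of 3 nodes with a double edge at one end; the terminal node there is the unique long simple root (C_3). A semisimple Lie algebra decomposes uniquely as the direct sum of simple ideals, one per connected component of its Dynkin diagram, so g ≅ B_6 ⊕ C_3 (dimension 78 + 21 = 99).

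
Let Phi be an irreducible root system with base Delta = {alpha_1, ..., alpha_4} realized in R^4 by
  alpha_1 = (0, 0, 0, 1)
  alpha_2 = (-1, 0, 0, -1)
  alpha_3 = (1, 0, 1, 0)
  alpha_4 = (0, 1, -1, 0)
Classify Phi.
Compute the Cartan integers a_ij = 2(alpha_i, alpha_j)/(alpha_j, alpha_j); the resulting 4x4 Cartan matrix is
[[2, -1, 0, 0], [-2, 2, -1, 0], [0, -1, 2, -1], [0, 0, -1, 2]].
The roots have two lengths (squared-length ratio 2:1); the short ones are alpha_{1}. The associated Dynkin diagram is a chain of 4 nodes with a double edge at one end; the terminal node there is the unique short simple root (B_4), so the type is B_4 (the algebra so(9)).

B_4 (so(9))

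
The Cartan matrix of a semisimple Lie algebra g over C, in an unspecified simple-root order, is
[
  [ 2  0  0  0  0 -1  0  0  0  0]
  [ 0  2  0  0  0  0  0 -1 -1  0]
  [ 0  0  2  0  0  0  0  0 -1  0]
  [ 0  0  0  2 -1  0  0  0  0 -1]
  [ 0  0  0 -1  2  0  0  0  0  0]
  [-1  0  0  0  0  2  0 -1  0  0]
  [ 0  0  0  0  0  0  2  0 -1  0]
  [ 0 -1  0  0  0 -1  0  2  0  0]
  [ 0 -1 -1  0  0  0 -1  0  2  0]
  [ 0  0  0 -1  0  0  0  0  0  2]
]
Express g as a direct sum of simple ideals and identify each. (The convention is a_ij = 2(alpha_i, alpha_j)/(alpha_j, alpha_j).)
The diagram associated to this matrix has two connected components: the simple roots {alpha_4, alpha_5, alpha_10} form a chain of 3 nodes with single edges (A_3), and {alpha_1, alpha_2, alpha_3, alpha_6, alpha_7, alpha_8, alpha_9} form a chain of 5 nodes with a fork of two nodes at one end (D_7). A semisimple Lie algebra decomposes uniquely as the direct sum of simple ideals, one per connected component of its Dynkin diagram, so g ≅ A_3 ⊕ D_7 (dimension 15 + 91 = 106).

A_3 (sl(4)) ⊕ D_7 (so(14))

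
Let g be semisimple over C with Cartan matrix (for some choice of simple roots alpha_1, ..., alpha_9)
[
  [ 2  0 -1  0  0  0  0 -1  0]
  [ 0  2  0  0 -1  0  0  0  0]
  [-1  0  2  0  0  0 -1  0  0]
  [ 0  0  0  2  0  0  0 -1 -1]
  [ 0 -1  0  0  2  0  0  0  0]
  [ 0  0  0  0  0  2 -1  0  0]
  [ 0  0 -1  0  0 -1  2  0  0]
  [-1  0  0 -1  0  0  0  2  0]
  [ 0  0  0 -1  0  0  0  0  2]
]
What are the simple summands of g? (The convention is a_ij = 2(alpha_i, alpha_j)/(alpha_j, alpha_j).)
The diagram associated to this matrix has two connected components: the simple roots {alpha_2, alpha_5} form a chain of 2 nodes with single edges (A_2), and {alpha_1, alpha_3, alpha_4, alpha_6, alpha_7, alpha_8, alpha_9} form a chain of 7 nodes with single edges (A_7). A semisimple Lie algebra decomposes uniquely as the direct sum of simple ideals, one per connected component of its Dynkin diagram, so g ≅ A_2 ⊕ A_7 (dimension 8 + 63 = 71).

A_2 + A_7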